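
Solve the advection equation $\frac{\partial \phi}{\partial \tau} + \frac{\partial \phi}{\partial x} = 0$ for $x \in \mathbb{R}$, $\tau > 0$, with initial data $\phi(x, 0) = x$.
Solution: By method of characteristics (waves move right with speed 1):
Along characteristics $x - \tau =$ const, $\phi$ is constant, so $\phi(x,\tau) = f(x - \tau)$ with $f = \phi( \cdot , 0)$.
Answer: $\phi(x, \tau) = - \tau + x$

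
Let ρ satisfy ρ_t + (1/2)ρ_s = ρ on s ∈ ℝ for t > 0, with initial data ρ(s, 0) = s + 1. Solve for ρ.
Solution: Substitute ρ = exp(t)u.
Then ρ_t = exp(t)(u_t + u), ρ_s = exp(t)u_s; substituting and dividing by exp(t), the lower-order terms cancel: u_t + (1/2)u_s = 0 (standard advection equation).
Data for u: u(s,0) = ρ(s,0) = s + 1.
By characteristics (ds/dt = 1/2), u(s,t) = f(s - (1/2)t) with f = u(·, 0).
So u(s,t) = s - (1/2)t + 1, and ρ(s,t) = exp(t)u(s,t).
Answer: ρ(s, t) = sexp(t) - (1/2)texp(t) + exp(t)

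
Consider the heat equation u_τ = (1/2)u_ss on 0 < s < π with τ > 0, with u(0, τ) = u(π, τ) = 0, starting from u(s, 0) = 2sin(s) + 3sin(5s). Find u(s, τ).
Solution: Separating variables: u = Σ c_n exp(-n²τ/2) sin(ns). From u(s,0) = 2sin(s) + 3sin(5s): c_1=2, c_5=3.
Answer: u(s, τ) = 2exp(-τ/2)sin(s) + 3exp(-25τ/2)sin(5s)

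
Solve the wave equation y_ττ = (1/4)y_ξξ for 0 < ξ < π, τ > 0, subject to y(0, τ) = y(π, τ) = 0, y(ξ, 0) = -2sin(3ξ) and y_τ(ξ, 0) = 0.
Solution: Using separation of variables y = X(ξ)T(τ):
Eigenfunctions: sin(nξ), n = 1, 2, 3, ...
General solution: y(ξ, τ) = Σ [A_n cos(n τ/2) + B_n sin(n τ/2)] sin(nξ)
From y(ξ,0) = -2sin(3ξ): A_3=-2. From y_τ(ξ,0) = 0: all B_n = 0.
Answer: y(ξ, τ) = -2sin(3ξ)cos(3τ/2)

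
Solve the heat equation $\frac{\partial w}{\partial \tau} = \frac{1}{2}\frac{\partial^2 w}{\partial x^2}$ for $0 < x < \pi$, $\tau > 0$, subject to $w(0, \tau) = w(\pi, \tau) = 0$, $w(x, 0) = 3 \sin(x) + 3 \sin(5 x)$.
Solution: Separating variables: $w = \sum c_n e^{-n^2\tau/2} \sin(nx)$. From $w(x,0) = 3 \sin(x) + 3 \sin(5 x)$: $c_1=3, c_5=3$.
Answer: $w(x, \tau) = 3 e^{-\tau/2} \sin(x) + 3 e^{-25 \tau/2} \sin(5 x)$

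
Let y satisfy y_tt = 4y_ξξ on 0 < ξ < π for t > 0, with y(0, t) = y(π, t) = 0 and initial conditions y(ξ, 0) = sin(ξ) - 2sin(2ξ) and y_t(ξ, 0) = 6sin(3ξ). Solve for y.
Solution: Separating variables: y = Σ [A_n cos(ω_n t) + B_n sin(ω_n t)] sin(nξ), ω_n = 2n. From ICs (B_n = velocity coefficient / ω_n): A_1=1, A_2=-2, B_3=1.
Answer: y(ξ, t) = sin(6t)sin(3ξ) + sin(ξ)cos(2t) - 2sin(2ξ)cos(4t)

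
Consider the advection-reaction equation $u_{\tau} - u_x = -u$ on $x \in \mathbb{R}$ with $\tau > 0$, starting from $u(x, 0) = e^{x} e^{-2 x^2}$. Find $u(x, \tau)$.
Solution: Substitute $u = e^{x}w$, i.e. $w = e^{-x}u$.
By the product rule, $u_x = e^{x}(w_x + w)$, $u_{\tau} = e^{x}w_{\tau}$.
Substituting into the PDE and dividing by $e^{x}$: $w_{\tau} - (w_x + w) = -w$.
The lower-order terms cancel, leaving the standard advection equation $w_{\tau} - w_x = 0$.
Initial data for $w$: $w(x,0) = e^{-x}u(x,0) = e^{-2 x^2}$.
Solve for $w$:
  By method of characteristics (waves move left with speed 1):
  Along characteristics $x + \tau =$ const, $w$ is constant, so $w(x,\tau) = f(x + \tau)$ with $f = w( \cdot , 0)$.
Hence $w(x,\tau) = e^{-2 (x + \tau)^2}$.
Transform back: $u(x,\tau) = e^{x}w(x,\tau)$.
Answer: $u(x, \tau) = e^{x} e^{-2 (\tau + x)^2}$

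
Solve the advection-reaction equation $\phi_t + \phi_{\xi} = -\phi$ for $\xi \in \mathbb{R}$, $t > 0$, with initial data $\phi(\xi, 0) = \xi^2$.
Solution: Substitute $\phi = e^{-t}u$.
Then $\phi_t = e^{-t}(u_t - u)$, $\phi_{\xi} = e^{-t}u_{\xi}$; substituting and dividing by $e^{-t}$, the lower-order terms cancel: $u_t + u_{\xi} = 0$ (standard advection equation).
Data for $u$: $u(\xi,0) = \phi(\xi,0) = \xi^2$.
By characteristics ($d\xi/dt = 1$), $u(\xi,t) = f(\xi - t)$ with $f = u( \cdot , 0)$.
So $u(\xi,t) = t^2 - 2 t \xi + \xi^2$, and $\phi(\xi,t) = e^{-t}u(\xi,t)$.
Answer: $\phi(\xi, t) = \xi^2 e^{-t} - 2 \xi t e^{-t} + t^2 e^{-t}$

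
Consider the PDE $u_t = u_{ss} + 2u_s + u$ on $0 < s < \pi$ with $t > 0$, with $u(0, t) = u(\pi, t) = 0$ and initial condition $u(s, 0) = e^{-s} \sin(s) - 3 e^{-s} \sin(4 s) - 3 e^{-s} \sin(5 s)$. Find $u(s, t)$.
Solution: Substitute $u = e^{-s}w$.
Then $u_s = e^{-s}(w_s - w)$, $u_{ss} = e^{-s}(w_{ss} - 2w_s + w)$, $u_t = e^{-s}w_t$; substituting and dividing by $e^{-s}$, the lower-order terms cancel: $w_t = w_{ss}$ (standard heat equation).
Data for $w$: $w(s,0) = e^{s}u(s,0) = \sin(s) - 3 \sin(4 s) - 3 \sin(5 s)$. The boundary conditions carry over: $w(0,t) = w(\pi,t) = 0$.
Separating variables: $w = \sum c_n e^{-n^2t} \sin(ns)$. From $w(s,0) = \sin(s) - 3 \sin(4 s) - 3 \sin(5 s)$: $c_1=1, c_4=-3, c_5=-3$.
So $w(s,t) = e^{-t} \sin(s) - 3 e^{-16 t} \sin(4 s) - 3 e^{-25 t} \sin(5 s)$, and $u(s,t) = e^{-s}w(s,t)$.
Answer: $u(s, t) = e^{-s} e^{-t} \sin(s) - 3 e^{-s} e^{-16 t} \sin(4 s) - 3 e^{-s} e^{-25 t} \sin(5 s)$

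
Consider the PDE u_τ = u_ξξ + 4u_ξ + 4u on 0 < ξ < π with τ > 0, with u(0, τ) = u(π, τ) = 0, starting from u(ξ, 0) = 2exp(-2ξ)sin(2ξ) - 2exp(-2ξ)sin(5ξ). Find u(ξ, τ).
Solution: Substitute u = exp(-2ξ)w.
Then u_ξ = exp(-2ξ)(w_ξ - 2w), u_ξξ = exp(-2ξ)(w_ξξ - 4w_ξ + 4w), u_τ = exp(-2ξ)w_τ; substituting and dividing by exp(-2ξ), the lower-order terms cancel: w_τ = w_ξξ (standard heat equation).
Data for w: w(ξ,0) = exp(2ξ)u(ξ,0) = 2sin(2ξ) - 2sin(5ξ). The boundary conditions carry over: w(0,τ) = w(π,τ) = 0.
Separating variables: w = Σ c_n exp(-n²τ) sin(nξ). From w(ξ,0) = 2sin(2ξ) - 2sin(5ξ): c_2=2, c_5=-2.
So w(ξ,τ) = 2exp(-4τ)sin(2ξ) - 2exp(-25τ)sin(5ξ), and u(ξ,τ) = exp(-2ξ)w(ξ,τ).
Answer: u(ξ, τ) = 2exp(-2ξ)exp(-4τ)sin(2ξ) - 2exp(-2ξ)exp(-25τ)sin(5ξ)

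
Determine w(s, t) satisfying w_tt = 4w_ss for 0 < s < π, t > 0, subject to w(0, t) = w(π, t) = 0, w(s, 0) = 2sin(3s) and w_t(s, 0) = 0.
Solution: Using separation of variables w = X(s)T(t):
Eigenfunctions: sin(ns), n = 1, 2, 3, ...
General solution: w(s, t) = Σ [A_n cos(2n t) + B_n sin(2n t)] sin(ns)
From w(s,0) = 2sin(3s): A_3=2. From w_t(s,0) = 0: all B_n = 0.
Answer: w(s, t) = 2sin(3s)cos(6t)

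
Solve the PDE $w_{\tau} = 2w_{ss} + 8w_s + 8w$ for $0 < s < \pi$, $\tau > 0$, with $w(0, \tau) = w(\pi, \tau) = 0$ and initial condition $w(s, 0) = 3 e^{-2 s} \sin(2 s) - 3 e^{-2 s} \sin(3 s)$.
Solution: Substitute $w = e^{-2s}u$.
Then $w_s = e^{-2s}(u_s - 2u)$, $w_{ss} = e^{-2s}(u_{ss} - 4u_s + 4u)$, $w_{\tau} = e^{-2s}u_{\tau}$; substituting and dividing by $e^{-2s}$, the lower-order terms cancel: $u_{\tau} = 2u_{ss}$ (standard heat equation).
Data for $u$: $u(s,0) = e^{2s}w(s,0) = 3 \sin(2 s) - 3 \sin(3 s)$. The boundary conditions carry over: $u(0,\tau) = u(\pi,\tau) = 0$.
Separating variables: $u = \sum c_n e^{-2n^2\tau} \sin(ns)$. From $u(s,0) = 3 \sin(2 s) - 3 \sin(3 s)$: $c_2=3, c_3=-3$.
So $u(s,\tau) = 3 e^{-8 \tau} \sin(2 s) - 3 e^{-18 \tau} \sin(3 s)$, and $w(s,\tau) = e^{-2s}u(s,\tau)$.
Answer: $w(s, \tau) = 3 e^{-8 \tau} e^{-2 s} \sin(2 s) - 3 e^{-18 \tau} e^{-2 s} \sin(3 s)$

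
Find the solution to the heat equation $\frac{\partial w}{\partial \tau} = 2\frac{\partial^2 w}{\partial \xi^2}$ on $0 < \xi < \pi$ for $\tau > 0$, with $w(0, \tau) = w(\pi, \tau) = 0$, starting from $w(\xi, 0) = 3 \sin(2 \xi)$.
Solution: Using separation of variables $w = X(\xi)T(\tau)$:
Eigenfunctions: $\sin(n\xi)$, $n = 1, 2, 3, \ldots$
General solution: $w(\xi, \tau) = \sum c_n \sin(n\xi) e^{-2n^2 \tau}$
Matching $w(\xi,0) = 3 \sin(2 \xi)$ term by term: $c_2=3$.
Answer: $w(\xi, \tau) = 3 e^{-8 \tau} \sin(2 \xi)$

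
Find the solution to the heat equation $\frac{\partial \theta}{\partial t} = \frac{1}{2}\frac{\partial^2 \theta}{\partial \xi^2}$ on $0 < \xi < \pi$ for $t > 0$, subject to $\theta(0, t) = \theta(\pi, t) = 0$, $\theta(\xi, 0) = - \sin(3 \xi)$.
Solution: Using separation of variables $\theta = X(\xi)G(t)$:
Eigenfunctions: $\sin(n\xi)$, $n = 1, 2, 3, \ldots$
General solution: $\theta(\xi, t) = \sum c_n \sin(n\xi) e^{-n^2 t/2}$
Matching $\theta(\xi,0) = - \sin(3 \xi)$ term by term: $c_3=-1$.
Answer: $\theta(\xi, t) = - e^{-9 t/2} \sin(3 \xi)$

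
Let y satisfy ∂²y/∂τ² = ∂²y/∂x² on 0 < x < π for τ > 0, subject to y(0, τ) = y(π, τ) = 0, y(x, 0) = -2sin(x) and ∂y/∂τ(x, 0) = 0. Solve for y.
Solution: Separating variables: y = Σ [A_n cos(ω_n τ) + B_n sin(ω_n τ)] sin(nx), ω_n = n. From ICs: A_1=-2.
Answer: y(x, τ) = -2sin(x)cos(τ)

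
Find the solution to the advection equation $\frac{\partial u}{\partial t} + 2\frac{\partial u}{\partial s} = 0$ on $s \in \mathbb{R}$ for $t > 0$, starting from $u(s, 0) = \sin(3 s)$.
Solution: By method of characteristics (waves move right with speed 2):
Along characteristics $s - 2t =$ const, $u$ is constant, so $u(s,t) = f(s - 2t)$ with $f = u( \cdot , 0)$.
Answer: $u(s, t) = \sin(3 s - 6 t)$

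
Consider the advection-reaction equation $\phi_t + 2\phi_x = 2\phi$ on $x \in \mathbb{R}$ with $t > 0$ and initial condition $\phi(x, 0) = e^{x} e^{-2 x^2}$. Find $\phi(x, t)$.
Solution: Substitute $\phi = e^{x}u$.
Then $\phi_x = e^{x}(u_x + u)$, $\phi_t = e^{x}u_t$; substituting and dividing by $e^{x}$, the lower-order terms cancel: $u_t + 2u_x = 0$ (standard advection equation).
Data for $u$: $u(x,0) = e^{-x}\phi(x,0) = e^{-2 x^2}$.
By characteristics ($dx/dt = 2$), $u(x,t) = f(x - 2t)$ with $f = u( \cdot , 0)$.
So $u(x,t) = e^{-2 (-2 t + x)^2}$, and $\phi(x,t) = e^{x}u(x,t)$.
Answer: $\phi(x, t) = e^{x} e^{-2 (-2 t + x)^2}$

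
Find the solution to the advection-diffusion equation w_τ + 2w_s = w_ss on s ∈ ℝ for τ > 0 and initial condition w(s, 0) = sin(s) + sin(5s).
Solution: Change to a moving frame: let η = s - 2τ, σ = τ and write w(s,τ) = u(η,σ).
By the chain rule w_τ = u_σ - 2u_η, w_s = u_η, w_ss = u_ηη.
Then w_τ + 2w_s = u_σ: the advection term cancels and the PDE becomes the heat equation u_σ = u_ηη on η ∈ ℝ.
Initial data: u(η,0) = w(η,0) = sin(η) + sin(5η).
On η ∈ ℝ each mode satisfies (sin(nη))″ = -n² sin(nη), so exp(-n²σ) sin(nη) solves the heat equation; by superposition u(η,σ) = Σ c_n exp(-n²σ) sin(nη).
Reading off the coefficients: c_1=1, c_5=1, so u(η,σ) = exp(-σ)sin(η) + exp(-25σ)sin(5η).
Substituting back η = s - 2τ, σ = τ: w(s,τ) = u(s - 2τ, τ).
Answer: w(s, τ) = exp(-τ)sin(s - 2τ) + exp(-25τ)sin(5s - 10τ)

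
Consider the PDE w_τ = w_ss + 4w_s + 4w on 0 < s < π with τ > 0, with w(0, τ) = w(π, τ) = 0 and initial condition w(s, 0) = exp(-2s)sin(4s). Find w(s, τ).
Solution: Substitute w = exp(-2s)u.
Then w_s = exp(-2s)(u_s - 2u), w_ss = exp(-2s)(u_ss - 4u_s + 4u), w_τ = exp(-2s)u_τ; substituting and dividing by exp(-2s), the lower-order terms cancel: u_τ = u_ss (standard heat equation).
Data for u: u(s,0) = exp(2s)w(s,0) = sin(4s). The boundary conditions carry over: u(0,τ) = u(π,τ) = 0.
Separating variables: u = Σ c_n exp(-n²τ) sin(ns). From u(s,0) = sin(4s): c_4=1.
So u(s,τ) = exp(-16τ)sin(4s), and w(s,τ) = exp(-2s)u(s,τ).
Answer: w(s, τ) = exp(-2s)exp(-16τ)sin(4s)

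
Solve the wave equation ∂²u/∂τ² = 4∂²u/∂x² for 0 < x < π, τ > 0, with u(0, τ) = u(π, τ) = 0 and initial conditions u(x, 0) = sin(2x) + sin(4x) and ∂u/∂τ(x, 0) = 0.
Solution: Using separation of variables u = X(x)T(τ):
Eigenfunctions: sin(nx), n = 1, 2, 3, ...
General solution: u(x, τ) = Σ [A_n cos(2n τ) + B_n sin(2n τ)] sin(nx)
From u(x,0) = sin(2x) + sin(4x): A_2=1, A_4=1. From u_τ(x,0) = 0: all B_n = 0.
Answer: u(x, τ) = sin(2x)cos(4τ) + sin(4x)cos(8τ)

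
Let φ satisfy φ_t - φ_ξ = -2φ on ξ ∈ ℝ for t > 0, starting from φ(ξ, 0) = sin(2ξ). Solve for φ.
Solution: Substitute φ = exp(-2t)u, i.e. u = exp(2t)φ.
By the product rule, φ_t = exp(-2t)(u_t - 2u), φ_ξ = exp(-2t)u_ξ.
Substituting into the PDE and dividing by exp(-2t): u_t - 2u - u_ξ = -2u.
The lower-order terms cancel, leaving the standard advection equation u_t - u_ξ = 0.
Initial data for u: u(ξ,0) = φ(ξ,0) = sin(2ξ).
Solve for u:
  By method of characteristics (waves move left with speed 1):
  Along characteristics ξ + t = const, u is constant, so u(ξ,t) = f(ξ + t) with f = u(·, 0).
Hence u(ξ,t) = sin(2t + 2ξ).
Transform back: φ(ξ,t) = exp(-2t)u(ξ,t).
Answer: φ(ξ, t) = exp(-2t)sin(2t + 2ξ)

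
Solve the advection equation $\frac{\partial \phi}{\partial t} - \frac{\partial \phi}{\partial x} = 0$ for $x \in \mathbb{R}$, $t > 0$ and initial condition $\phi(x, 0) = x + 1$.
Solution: By method of characteristics (waves move left with speed 1):
Along characteristics $x + t =$ const, $\phi$ is constant, so $\phi(x,t) = f(x + t)$ with $f = \phi( \cdot , 0)$.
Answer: $\phi(x, t) = t + x + 1$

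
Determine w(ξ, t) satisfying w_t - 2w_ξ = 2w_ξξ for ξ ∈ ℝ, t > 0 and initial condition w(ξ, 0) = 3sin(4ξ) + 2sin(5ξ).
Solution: Change to a moving frame: let η = ξ + 2t, σ = t and write w(ξ,t) = u(η,σ).
By the chain rule w_t = u_σ + 2u_η, w_ξ = u_η, w_ξξ = u_ηη.
Then w_t - 2w_ξ = u_σ: the advection term cancels and the PDE becomes the heat equation u_σ = 2u_ηη on η ∈ ℝ.
Initial data: u(η,0) = w(η,0) = 3sin(4η) + 2sin(5η).
On η ∈ ℝ each mode satisfies (sin(nη))″ = -n² sin(nη), so exp(-2n²σ) sin(nη) solves the heat equation; by superposition u(η,σ) = Σ c_n exp(-2n²σ) sin(nη).
Reading off the coefficients: c_4=3, c_5=2, so u(η,σ) = 3exp(-32σ)sin(4η) + 2exp(-50σ)sin(5η).
Substituting back η = ξ + 2t, σ = t: w(ξ,t) = u(ξ + 2t, t).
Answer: w(ξ, t) = 3exp(-32t)sin(8t + 4ξ) + 2exp(-50t)sin(10t + 5ξ)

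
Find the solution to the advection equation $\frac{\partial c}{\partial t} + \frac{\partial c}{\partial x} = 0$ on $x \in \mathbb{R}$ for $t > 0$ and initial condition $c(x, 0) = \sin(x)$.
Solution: By method of characteristics (waves move right with speed 1):
Along characteristics $x - t =$ const, $c$ is constant, so $c(x,t) = f(x - t)$ with $f = c( \cdot , 0)$.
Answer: $c(x, t) = - \sin(t - x)$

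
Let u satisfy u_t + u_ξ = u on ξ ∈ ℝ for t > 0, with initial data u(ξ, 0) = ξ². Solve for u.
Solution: Substitute u = exp(t)w.
Then u_t = exp(t)(w_t + w), u_ξ = exp(t)w_ξ; substituting and dividing by exp(t), the lower-order terms cancel: w_t + w_ξ = 0 (standard advection equation).
Data for w: w(ξ,0) = u(ξ,0) = ξ².
By characteristics (dξ/dt = 1), w(ξ,t) = f(ξ - t) with f = w(·, 0).
So w(ξ,t) = t² - 2tξ + ξ², and u(ξ,t) = exp(t)w(ξ,t).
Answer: u(ξ, t) = t²exp(t) - 2tξexp(t) + ξ²exp(t)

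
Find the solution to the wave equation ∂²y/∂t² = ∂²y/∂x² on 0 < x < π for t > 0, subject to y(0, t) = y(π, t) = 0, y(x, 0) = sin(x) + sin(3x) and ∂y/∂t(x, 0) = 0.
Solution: Using separation of variables y = X(x)T(t):
Eigenfunctions: sin(nx), n = 1, 2, 3, ...
General solution: y(x, t) = Σ [A_n cos(n t) + B_n sin(n t)] sin(nx)
From y(x,0) = sin(x) + sin(3x): A_1=1, A_3=1. From y_t(x,0) = 0: all B_n = 0.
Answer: y(x, t) = sin(x)cos(t) + sin(3x)cos(3t)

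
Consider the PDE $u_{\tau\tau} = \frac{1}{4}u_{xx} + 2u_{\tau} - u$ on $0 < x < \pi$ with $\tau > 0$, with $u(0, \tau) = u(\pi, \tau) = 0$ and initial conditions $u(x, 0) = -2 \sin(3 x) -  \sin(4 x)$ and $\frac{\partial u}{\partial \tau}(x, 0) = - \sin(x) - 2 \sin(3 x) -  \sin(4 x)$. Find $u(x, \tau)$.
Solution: Substitute $u = e^{\tau}w$, i.e. $w = e^{-\tau}u$.
By the product rule, $u_{\tau} = e^{\tau}(w_{\tau} + w)$, $u_{\tau\tau} = e^{\tau}(w_{\tau\tau} + 2w_{\tau} + w)$, $u_{xx} = e^{\tau}w_{xx}$.
Substituting into the PDE and dividing by $e^{\tau}$: $w_{\tau\tau} + 2w_{\tau} + w = \frac{1}{4}w_{xx} + 2(w_{\tau} + w) - w$.
The lower-order terms cancel, leaving the standard wave equation $w_{\tau\tau} = \frac{1}{4}w_{xx}$.
Initial data for $w$: $w(x,0) = u(x,0) = -2 \sin(3 x) - \sin(4 x)$; $w_{\tau}(x,0) = u_{\tau}(x,0) - u(x,0) = - \sin(x)$. The boundary conditions carry over: $w(0,\tau) = w(\pi,\tau) = 0$.
Solve for $w$:
  Using separation of variables $w = X(x)T(\tau)$:
  Eigenfunctions: $\sin(nx)$, $n = 1, 2, 3, \ldots$
  General solution: $w(x, \tau) = \sum [A_n \cos(n \tau/2) + B_n \sin(n \tau/2)] \sin(nx)$
  From $w(x,0) = -2 \sin(3 x) - \sin(4 x)$: $A_3=-2, A_4=-1$. From $w_{\tau}(x,0) = - \sin(x)$, using $w_{\tau}(x,0) = \sum \omega_n B_n \sin(nx)$ with $\omega_n = n/2$: $B_1 = (-1)/(1/2) = -2$.
Hence $w(x,\tau) = -2 \sin(x) \sin(\tau/2) - 2 \sin(3 x) \cos(3 \tau/2) - \sin(4 x) \cos(2 \tau)$.
Transform back: $u(x,\tau) = e^{\tau}w(x,\tau)$.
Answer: $u(x, \tau) = -2 e^{\tau} \sin(\tau/2) \sin(x) - 2 e^{\tau} \sin(3 x) \cos(3 \tau/2) -  e^{\tau} \sin(4 x) \cos(2 \tau)$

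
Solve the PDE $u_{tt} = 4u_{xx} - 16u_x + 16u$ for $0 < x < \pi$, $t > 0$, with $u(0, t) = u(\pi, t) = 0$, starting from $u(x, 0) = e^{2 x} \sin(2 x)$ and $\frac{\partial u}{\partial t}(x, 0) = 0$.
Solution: Substitute $u = e^{2x}w$, i.e. $w = e^{-2x}u$.
By the product rule, $u_x = e^{2x}(w_x + 2w)$, $u_{xx} = e^{2x}(w_{xx} + 4w_x + 4w)$, $u_{tt} = e^{2x}w_{tt}$.
Substituting into the PDE and dividing by $e^{2x}$: $w_{tt} = 4(w_{xx} + 4w_x + 4w) - 16(w_x + 2w) + 16w$.
The lower-order terms cancel, leaving the standard wave equation $w_{tt} = 4w_{xx}$.
Initial data for $w$: $w(x,0) = e^{-2x}u(x,0) = \sin(2 x)$; $w_t(x,0) = e^{-2x}u_t(x,0) = 0$. The boundary conditions carry over: $w(0,t) = w(\pi,t) = 0$.
Solve for $w$:
  Using separation of variables $w = X(x)T(t)$:
  Eigenfunctions: $\sin(nx)$, $n = 1, 2, 3, \ldots$
  General solution: $w(x, t) = \sum [A_n \cos(2n t) + B_n \sin(2n t)] \sin(nx)$
  From $w(x,0) = \sin(2 x)$: $A_2=1$. From $w_t(x,0) = 0$: all $B_n = 0$.
Hence $w(x,t) = \sin(2 x) \cos(4 t)$.
Transform back: $u(x,t) = e^{2x}w(x,t)$.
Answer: $u(x, t) = e^{2 x} \sin(2 x) \cos(4 t)$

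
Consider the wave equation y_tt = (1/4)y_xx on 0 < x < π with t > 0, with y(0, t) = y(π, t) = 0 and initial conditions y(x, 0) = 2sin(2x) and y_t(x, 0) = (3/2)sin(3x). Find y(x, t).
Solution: Using separation of variables y = X(x)T(t):
Eigenfunctions: sin(nx), n = 1, 2, 3, ...
General solution: y(x, t) = Σ [A_n cos(n t/2) + B_n sin(n t/2)] sin(nx)
From y(x,0) = 2sin(2x): A_2=2. From y_t(x,0) = (3/2)sin(3x), using y_t(x,0) = Σ ω_n B_n sin(nx) with ω_n = n/2: B_3 = (3/2)/(3/2) = 1.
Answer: y(x, t) = sin(3t/2)sin(3x) + 2sin(2x)cos(t)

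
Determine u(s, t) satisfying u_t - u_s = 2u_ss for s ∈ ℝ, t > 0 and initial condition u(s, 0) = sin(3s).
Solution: Moving frame: η = s + t, σ = t, u = w(η,σ), so u_t = w_σ + w_η and u_ss = w_ηη.
Hence u_t - u_s = w_σ and the PDE becomes the heat equation w_σ = 2w_ηη on η ∈ ℝ.
Initial data: w(η,0) = u(η,0) = sin(3η). Each mode sin(nη) decays as exp(-2n²σ) on ℝ, so w(η,σ) = Σ c_n exp(-2n²σ) sin(nη) with c_3=1: w(η,σ) = exp(-18σ)sin(3η).
Substituting back: u(s,t) = w(s + t, t).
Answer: u(s, t) = exp(-18t)sin(3s + 3t)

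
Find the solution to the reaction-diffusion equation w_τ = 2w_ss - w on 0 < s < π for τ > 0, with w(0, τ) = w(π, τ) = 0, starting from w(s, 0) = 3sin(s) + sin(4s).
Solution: Substitute w = exp(-τ)u.
Then w_τ = exp(-τ)(u_τ - u), w_ss = exp(-τ)u_ss; substituting and dividing by exp(-τ), the lower-order terms cancel: u_τ = 2u_ss (standard heat equation).
Data for u: u(s,0) = w(s,0) = 3sin(s) + sin(4s). The boundary conditions carry over: u(0,τ) = u(π,τ) = 0.
Separating variables: u = Σ c_n exp(-2n²τ) sin(ns). From u(s,0) = 3sin(s) + sin(4s): c_1=3, c_4=1.
So u(s,τ) = 3exp(-2τ)sin(s) + exp(-32τ)sin(4s), and w(s,τ) = exp(-τ)u(s,τ).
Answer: w(s, τ) = 3exp(-3τ)sin(s) + exp(-33τ)sin(4s)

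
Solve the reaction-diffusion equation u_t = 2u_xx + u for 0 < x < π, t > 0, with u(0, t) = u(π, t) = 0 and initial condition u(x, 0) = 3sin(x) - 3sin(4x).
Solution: Substitute u = exp(t)w, i.e. w = exp(-t)u.
By the product rule, u_t = exp(t)(w_t + w), u_xx = exp(t)w_xx.
Substituting into the PDE and dividing by exp(t): w_t + w = 2w_xx + w.
The lower-order terms cancel, leaving the standard heat equation w_t = 2w_xx.
Initial data for w: w(x,0) = u(x,0) = 3sin(x) - 3sin(4x). The boundary conditions carry over: w(0,t) = w(π,t) = 0.
Solve for w:
  Using separation of variables w = X(x)T(t):
  Eigenfunctions: sin(nx), n = 1, 2, 3, ...
  General solution: w(x, t) = Σ c_n sin(nx) exp(-2n² t)
  Matching w(x,0) = 3sin(x) - 3sin(4x) term by term: c_1=3, c_4=-3.
Hence w(x,t) = 3exp(-2t)sin(x) - 3exp(-32t)sin(4x).
Transform back: u(x,t) = exp(t)w(x,t).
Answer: u(x, t) = 3exp(-t)sin(x) - 3exp(-31t)sin(4x)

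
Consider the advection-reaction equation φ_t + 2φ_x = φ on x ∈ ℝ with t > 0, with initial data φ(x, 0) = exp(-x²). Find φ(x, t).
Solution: Substitute φ = exp(t)u, i.e. u = exp(-t)φ.
By the product rule, φ_t = exp(t)(u_t + u), φ_x = exp(t)u_x.
Substituting into the PDE and dividing by exp(t): u_t + u + 2u_x = u.
The lower-order terms cancel, leaving the standard advection equation u_t + 2u_x = 0.
Initial data for u: u(x,0) = φ(x,0) = exp(-x²).
Solve for u:
  By method of characteristics (waves move right with speed 2):
  Along characteristics x - 2t = const, u is constant, so u(x,t) = f(x - 2t) with f = u(·, 0).
Hence u(x,t) = exp(-(-2t + x)²).
Transform back: φ(x,t) = exp(t)u(x,t).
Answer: φ(x, t) = exp(t)exp(-(-2t + x)²)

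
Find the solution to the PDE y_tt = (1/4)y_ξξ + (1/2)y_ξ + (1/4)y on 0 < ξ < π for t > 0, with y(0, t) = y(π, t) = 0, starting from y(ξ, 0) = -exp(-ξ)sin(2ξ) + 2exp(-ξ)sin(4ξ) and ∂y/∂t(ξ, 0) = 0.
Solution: Substitute y = exp(-ξ)u.
Then y_ξ = exp(-ξ)(u_ξ - u), y_ξξ = exp(-ξ)(u_ξξ - 2u_ξ + u), y_tt = exp(-ξ)u_tt; substituting and dividing by exp(-ξ), the lower-order terms cancel: u_tt = (1/4)u_ξξ (standard wave equation).
Data for u: u(ξ,0) = exp(ξ)y(ξ,0) = -sin(2ξ) + 2sin(4ξ); u_t(ξ,0) = exp(ξ)y_t(ξ,0) = 0. The boundary conditions carry over: u(0,t) = u(π,t) = 0.
Separating variables: u = Σ [A_n cos(ω_n t) + B_n sin(ω_n t)] sin(nξ), ω_n = n/2. From ICs: A_2=-1, A_4=2.
So u(ξ,t) = -sin(2ξ)cos(t) + 2sin(4ξ)cos(2t), and y(ξ,t) = exp(-ξ)u(ξ,t).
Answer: y(ξ, t) = -exp(-ξ)sin(2ξ)cos(t) + 2exp(-ξ)sin(4ξ)cos(2t)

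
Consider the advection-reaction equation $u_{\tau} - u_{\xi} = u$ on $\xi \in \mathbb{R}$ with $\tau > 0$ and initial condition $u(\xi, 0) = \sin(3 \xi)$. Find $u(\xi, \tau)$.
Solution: Substitute $u = e^{\tau}w$.
Then $u_{\tau} = e^{\tau}(w_{\tau} + w)$, $u_{\xi} = e^{\tau}w_{\xi}$; substituting and dividing by $e^{\tau}$, the lower-order terms cancel: $w_{\tau} - w_{\xi} = 0$ (standard advection equation).
Data for $w$: $w(\xi,0) = u(\xi,0) = \sin(3 \xi)$.
By characteristics ($d\xi/d\tau = -1$), $w(\xi,\tau) = f(\xi + \tau)$ with $f = w( \cdot , 0)$.
So $w(\xi,\tau) = \sin(3 \xi + 3 \tau)$, and $u(\xi,\tau) = e^{\tau}w(\xi,\tau)$.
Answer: $u(\xi, \tau) = e^{\tau} \sin(3 \tau + 3 \xi)$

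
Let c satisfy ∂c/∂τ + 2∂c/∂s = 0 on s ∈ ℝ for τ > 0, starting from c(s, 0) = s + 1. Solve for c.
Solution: By characteristics (ds/dτ = 2), c(s,τ) = f(s - 2τ) with f = c(·, 0).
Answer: c(s, τ) = s - 2τ + 1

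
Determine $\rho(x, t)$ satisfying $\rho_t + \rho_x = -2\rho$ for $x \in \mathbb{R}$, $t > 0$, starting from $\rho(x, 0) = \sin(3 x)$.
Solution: Substitute $\rho = e^{-2t}u$, i.e. $u = e^{2t}\rho$.
By the product rule, $\rho_t = e^{-2t}(u_t - 2u)$, $\rho_x = e^{-2t}u_x$.
Substituting into the PDE and dividing by $e^{-2t}$: $u_t - 2u + u_x = -2u$.
The lower-order terms cancel, leaving the standard advection equation $u_t + u_x = 0$.
Initial data for $u$: $u(x,0) = \rho(x,0) = \sin(3 x)$.
Solve for $u$:
  By method of characteristics (waves move right with speed 1):
  Along characteristics $x - t =$ const, $u$ is constant, so $u(x,t) = f(x - t)$ with $f = u( \cdot , 0)$.
Hence $u(x,t) = - \sin(3 t - 3 x)$.
Transform back: $\rho(x,t) = e^{-2t}u(x,t)$.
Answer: $\rho(x, t) = - e^{-2 t} \sin(3 t - 3 x)$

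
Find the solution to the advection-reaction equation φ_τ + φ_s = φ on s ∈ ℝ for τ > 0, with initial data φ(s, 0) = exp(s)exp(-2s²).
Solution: Substitute φ = exp(s)u.
Then φ_s = exp(s)(u_s + u), φ_τ = exp(s)u_τ; substituting and dividing by exp(s), the lower-order terms cancel: u_τ + u_s = 0 (standard advection equation).
Data for u: u(s,0) = exp(-s)φ(s,0) = exp(-2s²).
By characteristics (ds/dτ = 1), u(s,τ) = f(s - τ) with f = u(·, 0).
So u(s,τ) = exp(-2(s - τ)²), and φ(s,τ) = exp(s)u(s,τ).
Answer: φ(s, τ) = exp(s)exp(-2(s - τ)²)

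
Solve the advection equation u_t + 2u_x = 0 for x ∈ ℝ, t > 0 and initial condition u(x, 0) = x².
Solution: By characteristics (dx/dt = 2), u(x,t) = f(x - 2t) with f = u(·, 0).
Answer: u(x, t) = 4t² - 4tx + x²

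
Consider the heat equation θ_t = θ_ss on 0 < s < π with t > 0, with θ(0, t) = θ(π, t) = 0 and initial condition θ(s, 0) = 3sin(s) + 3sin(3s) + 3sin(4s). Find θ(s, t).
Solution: Separating variables: θ = Σ c_n exp(-n²t) sin(ns). From θ(s,0) = 3sin(s) + 3sin(3s) + 3sin(4s): c_1=3, c_3=3, c_4=3.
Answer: θ(s, t) = 3exp(-t)sin(s) + 3exp(-9t)sin(3s) + 3exp(-16t)sin(4s)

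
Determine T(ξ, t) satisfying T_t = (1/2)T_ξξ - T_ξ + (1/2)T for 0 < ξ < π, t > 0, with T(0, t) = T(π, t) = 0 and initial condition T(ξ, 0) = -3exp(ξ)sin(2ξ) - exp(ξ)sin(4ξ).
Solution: Substitute T = exp(ξ)u, i.e. u = exp(-ξ)T.
By the product rule, T_ξ = exp(ξ)(u_ξ + u), T_ξξ = exp(ξ)(u_ξξ + 2u_ξ + u), T_t = exp(ξ)u_t.
Substituting into the PDE and dividing by exp(ξ): u_t = (1/2)(u_ξξ + 2u_ξ + u) - (u_ξ + u) + (1/2)u.
The lower-order terms cancel, leaving the standard heat equation u_t = (1/2)u_ξξ.
Initial data for u: u(ξ,0) = exp(-ξ)T(ξ,0) = -3sin(2ξ) - sin(4ξ). The boundary conditions carry over: u(0,t) = u(π,t) = 0.
Solve for u:
  Using separation of variables u = X(ξ)G(t):
  Eigenfunctions: sin(nξ), n = 1, 2, 3, ...
  General solution: u(ξ, t) = Σ c_n sin(nξ) exp(-n² t/2)
  Matching u(ξ,0) = -3sin(2ξ) - sin(4ξ) term by term: c_2=-3, c_4=-1.
Hence u(ξ,t) = -3exp(-2t)sin(2ξ) - exp(-8t)sin(4ξ).
Transform back: T(ξ,t) = exp(ξ)u(ξ,t).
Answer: T(ξ, t) = -3exp(-2t)exp(ξ)sin(2ξ) - exp(-8t)exp(ξ)sin(4ξ)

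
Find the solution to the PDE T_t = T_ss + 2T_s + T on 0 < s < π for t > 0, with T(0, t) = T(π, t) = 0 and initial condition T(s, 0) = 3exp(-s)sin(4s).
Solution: Substitute T = exp(-s)u.
Then T_s = exp(-s)(u_s - u), T_ss = exp(-s)(u_ss - 2u_s + u), T_t = exp(-s)u_t; substituting and dividing by exp(-s), the lower-order terms cancel: u_t = u_ss (standard heat equation).
Data for u: u(s,0) = exp(s)T(s,0) = 3sin(4s). The boundary conditions carry over: u(0,t) = u(π,t) = 0.
Separating variables: u = Σ c_n exp(-n²t) sin(ns). From u(s,0) = 3sin(4s): c_4=3.
So u(s,t) = 3exp(-16t)sin(4s), and T(s,t) = exp(-s)u(s,t).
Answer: T(s, t) = 3exp(-s)exp(-16t)sin(4s)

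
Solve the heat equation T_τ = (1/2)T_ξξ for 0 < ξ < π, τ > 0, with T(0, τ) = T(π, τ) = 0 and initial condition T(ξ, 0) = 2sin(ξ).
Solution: Separating variables: T = Σ c_n exp(-n²τ/2) sin(nξ). From T(ξ,0) = 2sin(ξ): c_1=2.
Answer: T(ξ, τ) = 2exp(-τ/2)sin(ξ)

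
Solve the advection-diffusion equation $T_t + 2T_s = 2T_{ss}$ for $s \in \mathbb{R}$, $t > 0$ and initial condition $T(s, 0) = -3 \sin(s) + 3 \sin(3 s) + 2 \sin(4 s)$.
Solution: Change to a moving frame: let $\eta = s - 2t$, $\sigma = t$ and write $T(s,t) = u(\eta,\sigma)$.
By the chain rule $T_t = u_{\sigma} - 2u_{\eta}$, $T_s = u_{\eta}$, $T_{ss} = u_{\eta\eta}$.
Then $T_t + 2T_s = u_{\sigma}$: the advection term cancels and the PDE becomes the heat equation $u_{\sigma} = 2u_{\eta\eta}$ on $\eta \in \mathbb{R}$.
Initial data: $u(\eta,0) = T(\eta,0) = -3 \sin(\eta) + 3 \sin(3 \eta) + 2 \sin(4 \eta)$.
On $\eta \in \mathbb{R}$ each mode satisfies $(\sin(n\eta))'' = -n^2 \sin(n\eta)$, so $e^{-2n^2\sigma} \sin(n\eta)$ solves the heat equation; by superposition $u(\eta,\sigma) = \sum c_n e^{-2n^2\sigma} \sin(n\eta)$.
Reading off the coefficients: $c_1=-3, c_3=3, c_4=2$, so $u(\eta,\sigma) = -3 e^{-2 \sigma} \sin(\eta) + 3 e^{-18 \sigma} \sin(3 \eta) + 2 e^{-32 \sigma} \sin(4 \eta)$.
Substituting back $\eta = s - 2t$, $\sigma = t$: $T(s,t) = u(s - 2t, t)$.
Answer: $T(s, t) = -3 e^{-2 t} \sin(s - 2 t) + 3 e^{-18 t} \sin(3 s - 6 t) + 2 e^{-32 t} \sin(4 s - 8 t)$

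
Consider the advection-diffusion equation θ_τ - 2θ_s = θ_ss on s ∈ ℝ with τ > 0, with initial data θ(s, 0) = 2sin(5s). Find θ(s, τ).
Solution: Moving frame: η = s + 2τ, σ = τ, θ = u(η,σ), so θ_τ = u_σ + 2u_η and θ_ss = u_ηη.
Hence θ_τ - 2θ_s = u_σ and the PDE becomes the heat equation u_σ = u_ηη on η ∈ ℝ.
Initial data: u(η,0) = θ(η,0) = 2sin(5η). Each mode sin(nη) decays as exp(-n²σ) on ℝ, so u(η,σ) = Σ c_n exp(-n²σ) sin(nη) with c_5=2: u(η,σ) = 2exp(-25σ)sin(5η).
Substituting back: θ(s,τ) = u(s + 2τ, τ).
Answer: θ(s, τ) = 2exp(-25τ)sin(5s + 10τ)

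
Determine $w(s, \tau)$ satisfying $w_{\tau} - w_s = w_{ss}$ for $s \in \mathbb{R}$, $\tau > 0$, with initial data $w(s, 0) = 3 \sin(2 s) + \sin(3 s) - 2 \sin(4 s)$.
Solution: Moving frame: $\eta = s + \tau$, $\sigma = \tau$, $w = u(\eta,\sigma)$, so $w_{\tau} = u_{\sigma} + u_{\eta}$ and $w_{ss} = u_{\eta\eta}$.
Hence $w_{\tau} - w_s = u_{\sigma}$ and the PDE becomes the heat equation $u_{\sigma} = u_{\eta\eta}$ on $\eta \in \mathbb{R}$.
Initial data: $u(\eta,0) = w(\eta,0) = 3 \sin(2 \eta) + \sin(3 \eta) - 2 \sin(4 \eta)$. Each mode $\sin(n\eta)$ decays as $e^{-n^2\sigma}$ on $\mathbb{R}$, so $u(\eta,\sigma) = \sum c_n e^{-n^2\sigma} \sin(n\eta)$ with $c_2=3, c_3=1, c_4=-2$: $u(\eta,\sigma) = 3 e^{-4 \sigma} \sin(2 \eta) + e^{-9 \sigma} \sin(3 \eta) - 2 e^{-16 \sigma} \sin(4 \eta)$.
Substituting back: $w(s,\tau) = u(s + \tau, \tau)$.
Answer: $w(s, \tau) = 3 e^{-4 \tau} \sin(2 \tau + 2 s) + e^{-9 \tau} \sin(3 \tau + 3 s) - 2 e^{-16 \tau} \sin(4 \tau + 4 s)$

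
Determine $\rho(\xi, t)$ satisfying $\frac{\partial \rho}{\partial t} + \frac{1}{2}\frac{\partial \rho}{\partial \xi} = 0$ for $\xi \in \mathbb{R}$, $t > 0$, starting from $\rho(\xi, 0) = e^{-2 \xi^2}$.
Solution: By method of characteristics (waves move right with speed 1/2):
Along characteristics $\xi - \frac{1}{2}t =$ const, $\rho$ is constant, so $\rho(\xi,t) = f(\xi - \frac{1}{2}t)$ with $f = \rho( \cdot , 0)$.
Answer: $\rho(\xi, t) = e^{-2 (\xi - t/2)^2}$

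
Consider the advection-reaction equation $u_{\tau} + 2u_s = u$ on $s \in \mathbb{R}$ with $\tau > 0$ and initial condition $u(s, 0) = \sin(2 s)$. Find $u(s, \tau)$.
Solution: Substitute $u = e^{\tau}w$, i.e. $w = e^{-\tau}u$.
By the product rule, $u_{\tau} = e^{\tau}(w_{\tau} + w)$, $u_s = e^{\tau}w_s$.
Substituting into the PDE and dividing by $e^{\tau}$: $w_{\tau} + w + 2w_s = w$.
The lower-order terms cancel, leaving the standard advection equation $w_{\tau} + 2w_s = 0$.
Initial data for $w$: $w(s,0) = u(s,0) = \sin(2 s)$.
Solve for $w$:
  By method of characteristics (waves move right with speed 2):
  Along characteristics $s - 2\tau =$ const, $w$ is constant, so $w(s,\tau) = f(s - 2\tau)$ with $f = w( \cdot , 0)$.
Hence $w(s,\tau) = \sin(2 s - 4 \tau)$.
Transform back: $u(s,\tau) = e^{\tau}w(s,\tau)$.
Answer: $u(s, \tau) = - e^{\tau} \sin(4 \tau - 2 s)$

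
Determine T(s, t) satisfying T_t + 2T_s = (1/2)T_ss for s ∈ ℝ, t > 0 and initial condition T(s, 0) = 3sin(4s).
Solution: Change to a moving frame: let η = s - 2t, σ = t and write T(s,t) = u(η,σ).
By the chain rule T_t = u_σ - 2u_η, T_s = u_η, T_ss = u_ηη.
Then T_t + 2T_s = u_σ: the advection term cancels and the PDE becomes the heat equation u_σ = (1/2)u_ηη on η ∈ ℝ.
Initial data: u(η,0) = T(η,0) = 3sin(4η).
On η ∈ ℝ each mode satisfies (sin(nη))″ = -n² sin(nη), so exp(-n²σ/2) sin(nη) solves the heat equation; by superposition u(η,σ) = Σ c_n exp(-n²σ/2) sin(nη).
Reading off the coefficients: c_4=3, so u(η,σ) = 3exp(-8σ)sin(4η).
Substituting back η = s - 2t, σ = t: T(s,t) = u(s - 2t, t).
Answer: T(s, t) = 3exp(-8t)sin(4s - 8t)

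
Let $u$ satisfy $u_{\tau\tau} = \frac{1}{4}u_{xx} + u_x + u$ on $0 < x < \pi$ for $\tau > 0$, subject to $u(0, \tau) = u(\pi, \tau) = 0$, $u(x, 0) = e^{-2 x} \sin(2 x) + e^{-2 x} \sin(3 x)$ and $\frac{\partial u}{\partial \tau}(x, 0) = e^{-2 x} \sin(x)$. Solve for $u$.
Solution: Substitute $u = e^{-2x}w$, i.e. $w = e^{2x}u$.
By the product rule, $u_x = e^{-2x}(w_x - 2w)$, $u_{xx} = e^{-2x}(w_{xx} - 4w_x + 4w)$, $u_{\tau\tau} = e^{-2x}w_{\tau\tau}$.
Substituting into the PDE and dividing by $e^{-2x}$: $w_{\tau\tau} = \frac{1}{4}(w_{xx} - 4w_x + 4w) + (w_x - 2w) + w$.
The lower-order terms cancel, leaving the standard wave equation $w_{\tau\tau} = \frac{1}{4}w_{xx}$.
Initial data for $w$: $w(x,0) = e^{2x}u(x,0) = \sin(2 x) + \sin(3 x)$; $w_{\tau}(x,0) = e^{2x}u_{\tau}(x,0) = \sin(x)$. The boundary conditions carry over: $w(0,\tau) = w(\pi,\tau) = 0$.
Solve for $w$:
  Using separation of variables $w = X(x)T(\tau)$:
  Eigenfunctions: $\sin(nx)$, $n = 1, 2, 3, \ldots$
  General solution: $w(x, \tau) = \sum [A_n \cos(n \tau/2) + B_n \sin(n \tau/2)] \sin(nx)$
  From $w(x,0) = \sin(2 x) + \sin(3 x)$: $A_2=1, A_3=1$. From $w_{\tau}(x,0) = \sin(x)$, using $w_{\tau}(x,0) = \sum \omega_n B_n \sin(nx)$ with $\omega_n = n/2$: $B_1 = 1/(1/2) = 2$.
Hence $w(x,\tau) = 2 \sin(x) \sin(\tau/2) + \sin(2 x) \cos(\tau) + \sin(3 x) \cos(3 \tau/2)$.
Transform back: $u(x,\tau) = e^{-2x}w(x,\tau)$.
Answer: $u(x, \tau) = 2 e^{-2 x} \sin(\tau/2) \sin(x) + e^{-2 x} \sin(2 x) \cos(\tau) + e^{-2 x} \sin(3 x) \cos(3 \tau/2)$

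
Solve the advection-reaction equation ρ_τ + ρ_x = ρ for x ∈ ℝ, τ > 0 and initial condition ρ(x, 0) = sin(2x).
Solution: Substitute ρ = exp(τ)u.
Then ρ_τ = exp(τ)(u_τ + u), ρ_x = exp(τ)u_x; substituting and dividing by exp(τ), the lower-order terms cancel: u_τ + u_x = 0 (standard advection equation).
Data for u: u(x,0) = ρ(x,0) = sin(2x).
By characteristics (dx/dτ = 1), u(x,τ) = f(x - τ) with f = u(·, 0).
So u(x,τ) = sin(2x - 2τ), and ρ(x,τ) = exp(τ)u(x,τ).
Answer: ρ(x, τ) = exp(τ)sin(2x - 2τ)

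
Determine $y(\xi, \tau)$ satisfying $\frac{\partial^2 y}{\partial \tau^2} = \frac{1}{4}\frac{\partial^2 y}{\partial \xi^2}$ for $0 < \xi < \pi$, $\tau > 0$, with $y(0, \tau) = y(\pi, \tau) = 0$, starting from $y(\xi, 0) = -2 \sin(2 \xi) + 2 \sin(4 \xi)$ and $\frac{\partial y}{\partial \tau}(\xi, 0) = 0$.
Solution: Using separation of variables $y = X(\xi)T(\tau)$:
Eigenfunctions: $\sin(n\xi)$, $n = 1, 2, 3, \ldots$
General solution: $y(\xi, \tau) = \sum [A_n \cos(n \tau/2) + B_n \sin(n \tau/2)] \sin(n\xi)$
From $y(\xi,0) = -2 \sin(2 \xi) + 2 \sin(4 \xi)$: $A_2=-2, A_4=2$. From $y_{\tau}(\xi,0) = 0$: all $B_n = 0$.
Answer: $y(\xi, \tau) = -2 \sin(2 \xi) \cos(\tau) + 2 \sin(4 \xi) \cos(2 \tau)$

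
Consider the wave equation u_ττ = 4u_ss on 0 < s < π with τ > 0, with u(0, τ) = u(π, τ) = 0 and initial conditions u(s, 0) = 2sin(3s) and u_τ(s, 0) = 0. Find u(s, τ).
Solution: Using separation of variables u = X(s)T(τ):
Eigenfunctions: sin(ns), n = 1, 2, 3, ...
General solution: u(s, τ) = Σ [A_n cos(2n τ) + B_n sin(2n τ)] sin(ns)
From u(s,0) = 2sin(3s): A_3=2. From u_τ(s,0) = 0: all B_n = 0.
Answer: u(s, τ) = 2sin(3s)cos(6τ)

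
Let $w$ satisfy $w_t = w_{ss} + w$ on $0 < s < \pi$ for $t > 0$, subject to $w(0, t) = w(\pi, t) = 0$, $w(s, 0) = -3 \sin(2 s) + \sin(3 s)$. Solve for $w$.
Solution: Substitute $w = e^{t}u$, i.e. $u = e^{-t}w$.
By the product rule, $w_t = e^{t}(u_t + u)$, $w_{ss} = e^{t}u_{ss}$.
Substituting into the PDE and dividing by $e^{t}$: $u_t + u = u_{ss} + u$.
The lower-order terms cancel, leaving the standard heat equation $u_t = u_{ss}$.
Initial data for $u$: $u(s,0) = w(s,0) = -3 \sin(2 s) + \sin(3 s)$. The boundary conditions carry over: $u(0,t) = u(\pi,t) = 0$.
Solve for $u$:
  Using separation of variables $u = X(s)T(t)$:
  Eigenfunctions: $\sin(ns)$, $n = 1, 2, 3, \ldots$
  General solution: $u(s, t) = \sum c_n \sin(ns) e^{-n^2 t}$
  Matching $u(s,0) = -3 \sin(2 s) + \sin(3 s)$ term by term: $c_2=-3, c_3=1$.
Hence $u(s,t) = -3 e^{-4 t} \sin(2 s) + e^{-9 t} \sin(3 s)$.
Transform back: $w(s,t) = e^{t}u(s,t)$.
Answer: $w(s, t) = -3 e^{-3 t} \sin(2 s) + e^{-8 t} \sin(3 s)$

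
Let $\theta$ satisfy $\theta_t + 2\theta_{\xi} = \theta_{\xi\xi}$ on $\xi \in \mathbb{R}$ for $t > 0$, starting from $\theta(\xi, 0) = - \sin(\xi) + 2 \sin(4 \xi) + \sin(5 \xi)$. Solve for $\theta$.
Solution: Change to a moving frame: let $\eta = \xi - 2t$, $\sigma = t$ and write $\theta(\xi,t) = u(\eta,\sigma)$.
By the chain rule $\theta_t = u_{\sigma} - 2u_{\eta}$, $\theta_{\xi} = u_{\eta}$, $\theta_{\xi\xi} = u_{\eta\eta}$.
Then $\theta_t + 2\theta_{\xi} = u_{\sigma}$: the advection term cancels and the PDE becomes the heat equation $u_{\sigma} = u_{\eta\eta}$ on $\eta \in \mathbb{R}$.
Initial data: $u(\eta,0) = \theta(\eta,0) = - \sin(\eta) + 2 \sin(4 \eta) + \sin(5 \eta)$.
On $\eta \in \mathbb{R}$ each mode satisfies $(\sin(n\eta))'' = -n^2 \sin(n\eta)$, so $e^{-n^2\sigma} \sin(n\eta)$ solves the heat equation; by superposition $u(\eta,\sigma) = \sum c_n e^{-n^2\sigma} \sin(n\eta)$.
Reading off the coefficients: $c_1=-1, c_4=2, c_5=1$, so $u(\eta,\sigma) = - e^{-\sigma} \sin(\eta) + 2 e^{-16 \sigma} \sin(4 \eta) + e^{-25 \sigma} \sin(5 \eta)$.
Substituting back $\eta = \xi - 2t$, $\sigma = t$: $\theta(\xi,t) = u(\xi - 2t, t)$.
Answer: $\theta(\xi, t) = - e^{-t} \sin(\xi - 2 t) + 2 e^{-16 t} \sin(4 \xi - 8 t) + e^{-25 t} \sin(5 \xi - 10 t)$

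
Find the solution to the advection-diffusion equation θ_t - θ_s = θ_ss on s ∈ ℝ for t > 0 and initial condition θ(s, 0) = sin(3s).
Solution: Moving frame: η = s + t, σ = t, θ = u(η,σ), so θ_t = u_σ + u_η and θ_ss = u_ηη.
Hence θ_t - θ_s = u_σ and the PDE becomes the heat equation u_σ = u_ηη on η ∈ ℝ.
Initial data: u(η,0) = θ(η,0) = sin(3η). Each mode sin(nη) decays as exp(-n²σ) on ℝ, so u(η,σ) = Σ c_n exp(-n²σ) sin(nη) with c_3=1: u(η,σ) = exp(-9σ)sin(3η).
Substituting back: θ(s,t) = u(s + t, t).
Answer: θ(s, t) = exp(-9t)sin(3s + 3t)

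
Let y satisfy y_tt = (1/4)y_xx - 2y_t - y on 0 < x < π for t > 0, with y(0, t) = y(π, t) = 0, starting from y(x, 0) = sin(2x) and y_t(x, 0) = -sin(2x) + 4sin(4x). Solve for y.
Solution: Substitute y = exp(-t)u.
Then y_t = exp(-t)(u_t - u), y_tt = exp(-t)(u_tt - 2u_t + u), y_xx = exp(-t)u_xx; substituting and dividing by exp(-t), the lower-order terms cancel: u_tt = (1/4)u_xx (standard wave equation).
Data for u: u(x,0) = y(x,0) = sin(2x); u_t(x,0) = y_t(x,0) + y(x,0) = 4sin(4x). The boundary conditions carry over: u(0,t) = u(π,t) = 0.
Separating variables: u = Σ [A_n cos(ω_n t) + B_n sin(ω_n t)] sin(nx), ω_n = n/2. From ICs (B_n = velocity coefficient / ω_n): A_2=1, B_4=2.
So u(x,t) = 2sin(2t)sin(4x) + sin(2x)cos(t), and y(x,t) = exp(-t)u(x,t).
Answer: y(x, t) = 2exp(-t)sin(2t)sin(4x) + exp(-t)sin(2x)cos(t)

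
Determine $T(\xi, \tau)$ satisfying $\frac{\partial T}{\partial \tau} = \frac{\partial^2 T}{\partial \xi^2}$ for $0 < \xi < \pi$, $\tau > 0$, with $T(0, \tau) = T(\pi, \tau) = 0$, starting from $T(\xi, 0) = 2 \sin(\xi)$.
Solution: Separating variables: $T = \sum c_n e^{-n^2\tau} \sin(n\xi)$. From $T(\xi,0) = 2 \sin(\xi)$: $c_1=2$.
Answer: $T(\xi, \tau) = 2 e^{-\tau} \sin(\xi)$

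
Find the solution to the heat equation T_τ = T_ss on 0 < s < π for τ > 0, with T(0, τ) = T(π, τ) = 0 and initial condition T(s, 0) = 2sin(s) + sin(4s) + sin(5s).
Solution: Using separation of variables T = X(s)G(τ):
Eigenfunctions: sin(ns), n = 1, 2, 3, ...
General solution: T(s, τ) = Σ c_n sin(ns) exp(-n² τ)
Matching T(s,0) = 2sin(s) + sin(4s) + sin(5s) term by term: c_1=2, c_4=1, c_5=1.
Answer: T(s, τ) = 2exp(-τ)sin(s) + exp(-16τ)sin(4s) + exp(-25τ)sin(5s)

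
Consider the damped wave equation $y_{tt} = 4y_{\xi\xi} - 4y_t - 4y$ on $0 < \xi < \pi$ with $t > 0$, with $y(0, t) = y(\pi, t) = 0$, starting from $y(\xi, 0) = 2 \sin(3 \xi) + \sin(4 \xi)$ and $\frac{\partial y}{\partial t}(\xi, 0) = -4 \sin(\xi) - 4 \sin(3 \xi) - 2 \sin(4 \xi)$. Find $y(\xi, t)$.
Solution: Substitute $y = e^{-2t}u$, i.e. $u = e^{2t}y$.
By the product rule, $y_t = e^{-2t}(u_t - 2u)$, $y_{tt} = e^{-2t}(u_{tt} - 4u_t + 4u)$, $y_{\xi\xi} = e^{-2t}u_{\xi\xi}$.
Substituting into the PDE and dividing by $e^{-2t}$: $u_{tt} - 4u_t + 4u = 4u_{\xi\xi} - 4(u_t - 2u) - 4u$.
The lower-order terms cancel, leaving the standard wave equation $u_{tt} = 4u_{\xi\xi}$.
Initial data for $u$: $u(\xi,0) = y(\xi,0) = 2 \sin(3 \xi) + \sin(4 \xi)$; $u_t(\xi,0) = y_t(\xi,0) + 2y(\xi,0) = -4 \sin(\xi)$. The boundary conditions carry over: $u(0,t) = u(\pi,t) = 0$.
Solve for $u$:
  Using separation of variables $u = X(\xi)T(t)$:
  Eigenfunctions: $\sin(n\xi)$, $n = 1, 2, 3, \ldots$
  General solution: $u(\xi, t) = \sum [A_n \cos(2n t) + B_n \sin(2n t)] \sin(n\xi)$
  From $u(\xi,0) = 2 \sin(3 \xi) + \sin(4 \xi)$: $A_3=2, A_4=1$. From $u_t(\xi,0) = -4 \sin(\xi)$, using $u_t(\xi,0) = \sum \omega_n B_n \sin(n\xi)$ with $\omega_n = 2n$: $B_1 = (-4)/2 = -2$.
Hence $u(\xi,t) = -2 \sin(2 t) \sin(\xi) + 2 \sin(3 \xi) \cos(6 t) + \sin(4 \xi) \cos(8 t)$.
Transform back: $y(\xi,t) = e^{-2t}u(\xi,t)$.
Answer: $y(\xi, t) = -2 e^{-2 t} \sin(\xi) \sin(2 t) + 2 e^{-2 t} \sin(3 \xi) \cos(6 t) + e^{-2 t} \sin(4 \xi) \cos(8 t)$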